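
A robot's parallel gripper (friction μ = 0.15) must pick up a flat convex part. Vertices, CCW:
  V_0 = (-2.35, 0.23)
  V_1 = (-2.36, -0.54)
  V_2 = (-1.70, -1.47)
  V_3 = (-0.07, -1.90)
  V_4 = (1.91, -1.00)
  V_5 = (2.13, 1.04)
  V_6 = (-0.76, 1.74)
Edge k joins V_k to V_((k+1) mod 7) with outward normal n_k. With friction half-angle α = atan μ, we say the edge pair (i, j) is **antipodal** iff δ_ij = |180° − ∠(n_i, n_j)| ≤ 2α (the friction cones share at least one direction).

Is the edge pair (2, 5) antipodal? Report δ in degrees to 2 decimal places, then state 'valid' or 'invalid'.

α = atan 0.15 = 8.53°;  2α = 17.06°
edge 2: e_2 = (+1.63, -0.43);  n_2 = (-0.2551, -0.9669)
edge 5: e_5 = (-2.89, +0.70);  n_5 = (+0.2354, +0.9719)
∠(n_2, n_5) = 178.84°
δ = |180° − 178.84°| = 1.16°
1.16° ≤ 2α = 17.06°  →  valid

δ = 1.16°, valid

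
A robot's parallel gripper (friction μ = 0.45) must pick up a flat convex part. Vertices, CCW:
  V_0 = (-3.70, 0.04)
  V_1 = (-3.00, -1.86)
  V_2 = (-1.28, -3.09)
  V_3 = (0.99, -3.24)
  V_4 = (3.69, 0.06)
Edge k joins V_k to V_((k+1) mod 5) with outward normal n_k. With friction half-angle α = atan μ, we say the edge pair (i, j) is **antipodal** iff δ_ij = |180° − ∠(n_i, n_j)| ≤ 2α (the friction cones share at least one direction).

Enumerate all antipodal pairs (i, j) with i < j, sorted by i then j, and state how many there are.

count = 2; pairs: (1,4), (2,4)

α = atan 0.45 = 24.23°;  2α = 48.46°
n_0 = (-0.9383, -0.3457)
n_1 = (-0.5817, -0.8134)
n_2 = (-0.0659, -0.9978)
n_3 = (+0.7740, -0.6332)
n_4 = (-0.0027, +1.0000)
  (0,1): δ = 145.79°  ·
  (0,2): δ = 114.01°  ·
  (0,3): δ = 59.51°  ·
  (0,4): δ = 69.93°  ·
  (1,2): δ = 148.21°  ·
  (1,3): δ = 93.72°  ·
  (1,4): δ = 35.72°  ✓
  (2,3): δ = 125.51°  ·
  (2,4): δ = 3.94°  ✓
  (3,4): δ = 50.56°  ·
antipodal pairs: 2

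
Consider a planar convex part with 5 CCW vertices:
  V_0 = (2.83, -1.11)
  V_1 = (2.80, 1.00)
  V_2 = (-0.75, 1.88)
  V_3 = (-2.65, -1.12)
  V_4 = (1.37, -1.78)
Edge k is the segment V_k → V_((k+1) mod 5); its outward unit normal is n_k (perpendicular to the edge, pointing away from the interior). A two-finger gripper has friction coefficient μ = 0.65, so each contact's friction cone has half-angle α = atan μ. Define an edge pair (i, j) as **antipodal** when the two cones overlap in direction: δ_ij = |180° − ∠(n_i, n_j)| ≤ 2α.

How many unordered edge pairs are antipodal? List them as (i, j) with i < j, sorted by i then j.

α = atan 0.65 = 33.02°;  2α = 66.05°
n_0 = (+0.9999, +0.0142)
n_1 = (+0.2406, +0.9706)
n_2 = (-0.8448, +0.5351)
n_3 = (-0.1620, -0.9868)
n_4 = (+0.4171, -0.9089)
  (0,1): δ = 104.74°  ·
  (0,2): δ = 33.16°  ✓
  (0,3): δ = 79.86°  ·
  (0,4): δ = 113.84°  ·
  (1,2): δ = 108.43°  ·
  (1,3): δ = 4.60°  ✓
  (1,4): δ = 38.57°  ✓
  (2,3): δ = 66.98°  ·
  (2,4): δ = 33.00°  ✓
  (3,4): δ = 146.03°  ·
antipodal pairs: 4

count = 4; pairs: (0,2), (1,3), (1,4), (2,4)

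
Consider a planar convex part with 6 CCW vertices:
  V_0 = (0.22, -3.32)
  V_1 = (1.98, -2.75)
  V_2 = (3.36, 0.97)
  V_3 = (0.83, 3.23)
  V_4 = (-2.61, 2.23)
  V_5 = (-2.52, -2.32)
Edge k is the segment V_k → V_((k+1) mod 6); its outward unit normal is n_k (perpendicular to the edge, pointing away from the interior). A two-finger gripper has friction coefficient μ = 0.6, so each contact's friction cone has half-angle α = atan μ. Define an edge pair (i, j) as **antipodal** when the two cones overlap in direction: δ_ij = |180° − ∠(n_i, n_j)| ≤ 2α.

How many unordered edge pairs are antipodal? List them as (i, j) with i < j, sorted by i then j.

count = 7; pairs: (0,2), (0,3), (1,3), (1,4), (2,4), (2,5), (3,5)

α = atan 0.6 = 30.96°;  2α = 61.93°
n_0 = (+0.3081, -0.9514)
n_1 = (+0.9376, -0.3478)
n_2 = (+0.6662, +0.7458)
n_3 = (-0.2791, +0.9602)
n_4 = (-0.9998, -0.0198)
n_5 = (-0.3428, -0.9394)
  (0,1): δ = 128.30°  ·
  (0,2): δ = 59.72°  ✓
  (0,3): δ = 1.74°  ✓
  (0,4): δ = 73.19°  ·
  (0,5): δ = 142.00°  ·
  (1,2): δ = 111.42°  ·
  (1,3): δ = 53.44°  ✓
  (1,4): δ = 21.49°  ✓
  (1,5): δ = 90.30°  ·
  (2,3): δ = 122.02°  ·
  (2,4): δ = 47.09°  ✓
  (2,5): δ = 21.72°  ✓
  (3,4): δ = 105.08°  ·
  (3,5): δ = 36.26°  ✓
  (4,5): δ = 111.18°  ·
antipodal pairs: 7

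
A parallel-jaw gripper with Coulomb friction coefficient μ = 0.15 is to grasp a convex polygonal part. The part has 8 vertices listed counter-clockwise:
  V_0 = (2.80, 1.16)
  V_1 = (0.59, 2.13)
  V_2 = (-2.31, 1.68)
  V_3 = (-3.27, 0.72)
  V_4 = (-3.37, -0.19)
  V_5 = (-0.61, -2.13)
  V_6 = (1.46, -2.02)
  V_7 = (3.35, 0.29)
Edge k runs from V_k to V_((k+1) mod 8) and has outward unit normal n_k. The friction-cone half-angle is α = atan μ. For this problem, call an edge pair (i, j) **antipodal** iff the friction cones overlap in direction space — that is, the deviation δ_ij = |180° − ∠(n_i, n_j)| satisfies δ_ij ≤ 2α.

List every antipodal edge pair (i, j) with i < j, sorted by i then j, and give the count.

α = atan 0.15 = 8.53°;  2α = 17.06°
n_0 = (+0.4019, +0.9157)
n_1 = (-0.1533, +0.9882)
n_2 = (-0.7071, +0.7071)
n_3 = (-0.9940, +0.1092)
n_4 = (-0.5751, -0.8181)
n_5 = (+0.0531, -0.9986)
n_6 = (+0.7740, -0.6332)
n_7 = (+0.8453, +0.5344)
  (0,1): δ = 147.48°  ·
  (0,2): δ = 111.30°  ·
  (0,3): δ = 72.57°  ·
  (0,4): δ = 11.41°  ✓
  (0,5): δ = 26.74°  ·
  (0,6): δ = 74.41°  ·
  (0,7): δ = 146.00°  ·
  (1,2): δ = 143.82°  ·
  (1,3): δ = 105.09°  ·
  (1,4): δ = 43.92°  ·
  (1,5): δ = 5.78°  ✓
  (1,6): δ = 41.89°  ·
  (1,7): δ = 113.48°  ·
  (2,3): δ = 141.27°  ·
  (2,4): δ = 80.10°  ·
  (2,5): δ = 41.96°  ·
  (2,6): δ = 5.71°  ✓
  (2,7): δ = 77.30°  ·
  (3,4): δ = 118.83°  ·
  (3,5): δ = 80.69°  ·
  (3,6): δ = 33.02°  ·
  (3,7): δ = 38.57°  ·
  (4,5): δ = 141.85°  ·
  (4,6): δ = 94.19°  ·
  (4,7): δ = 22.60°  ·
  (5,6): δ = 132.33°  ·
  (5,7): δ = 60.74°  ·
  (6,7): δ = 108.41°  ·
antipodal pairs: 3

count = 3; pairs: (0,4), (1,5), (2,6)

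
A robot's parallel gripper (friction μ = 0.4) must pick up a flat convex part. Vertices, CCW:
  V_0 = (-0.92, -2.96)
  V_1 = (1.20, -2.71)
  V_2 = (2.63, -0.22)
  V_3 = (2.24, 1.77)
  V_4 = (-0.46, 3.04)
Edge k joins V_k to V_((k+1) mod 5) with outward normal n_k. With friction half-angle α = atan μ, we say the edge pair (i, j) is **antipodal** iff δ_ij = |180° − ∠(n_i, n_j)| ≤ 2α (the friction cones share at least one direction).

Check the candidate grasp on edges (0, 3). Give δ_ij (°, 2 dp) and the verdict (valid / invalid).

α = atan 0.4 = 21.80°;  2α = 43.60°
edge 0: e_0 = (+2.12, +0.25);  n_0 = (+0.1171, -0.9931)
edge 3: e_3 = (-2.70, +1.27);  n_3 = (+0.4256, +0.9049)
∠(n_0, n_3) = 148.08°
δ = |180° − 148.08°| = 31.92°
31.92° ≤ 2α = 43.60°  →  valid

δ = 31.92°, valid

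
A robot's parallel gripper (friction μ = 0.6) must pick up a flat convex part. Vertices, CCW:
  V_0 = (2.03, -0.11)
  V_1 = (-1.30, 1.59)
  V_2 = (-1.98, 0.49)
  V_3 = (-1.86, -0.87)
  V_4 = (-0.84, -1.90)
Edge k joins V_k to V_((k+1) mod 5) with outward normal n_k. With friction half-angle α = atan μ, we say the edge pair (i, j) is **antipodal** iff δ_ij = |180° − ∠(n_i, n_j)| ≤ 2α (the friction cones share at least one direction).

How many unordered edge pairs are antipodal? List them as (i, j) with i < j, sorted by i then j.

count = 4; pairs: (0,2), (0,3), (0,4), (1,4)

α = atan 0.6 = 30.96°;  2α = 61.93°
n_0 = (+0.4547, +0.8907)
n_1 = (-0.8506, +0.5258)
n_2 = (-0.9961, -0.0879)
n_3 = (-0.7105, -0.7036)
n_4 = (+0.5292, -0.8485)
  (0,1): δ = 94.68°  ·
  (0,2): δ = 57.91°  ✓
  (0,3): δ = 18.23°  ✓
  (0,4): δ = 59.00°  ✓
  (1,2): δ = 143.23°  ·
  (1,3): δ = 103.56°  ·
  (1,4): δ = 26.32°  ✓
  (2,3): δ = 140.32°  ·
  (2,4): δ = 63.09°  ·
  (3,4): δ = 102.77°  ·
antipodal pairs: 4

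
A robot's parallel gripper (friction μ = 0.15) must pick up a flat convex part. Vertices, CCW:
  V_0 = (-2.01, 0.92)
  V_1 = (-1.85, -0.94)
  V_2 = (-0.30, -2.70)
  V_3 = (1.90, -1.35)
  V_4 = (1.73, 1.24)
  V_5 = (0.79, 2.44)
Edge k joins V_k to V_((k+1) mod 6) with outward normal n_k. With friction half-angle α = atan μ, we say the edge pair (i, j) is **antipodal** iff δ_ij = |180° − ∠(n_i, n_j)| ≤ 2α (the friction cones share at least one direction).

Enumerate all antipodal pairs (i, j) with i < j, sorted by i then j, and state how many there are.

count = 3; pairs: (0,3), (1,4), (2,5)

α = atan 0.15 = 8.53°;  2α = 17.06°
n_0 = (-0.9963, -0.0857)
n_1 = (-0.7505, -0.6609)
n_2 = (+0.5230, -0.8523)
n_3 = (+0.9979, +0.0655)
n_4 = (+0.7872, +0.6167)
n_5 = (-0.4771, +0.8789)
  (0,1): δ = 143.55°  ·
  (0,2): δ = 63.38°  ·
  (0,3): δ = 1.16°  ✓
  (0,4): δ = 33.16°  ·
  (0,5): δ = 113.58°  ·
  (1,2): δ = 99.83°  ·
  (1,3): δ = 37.61°  ·
  (1,4): δ = 3.30°  ✓
  (1,5): δ = 77.13°  ·
  (2,3): δ = 117.78°  ·
  (2,4): δ = 83.46°  ·
  (2,5): δ = 3.04°  ✓
  (3,4): δ = 145.68°  ·
  (3,5): δ = 65.26°  ·
  (4,5): δ = 99.58°  ·
antipodal pairs: 3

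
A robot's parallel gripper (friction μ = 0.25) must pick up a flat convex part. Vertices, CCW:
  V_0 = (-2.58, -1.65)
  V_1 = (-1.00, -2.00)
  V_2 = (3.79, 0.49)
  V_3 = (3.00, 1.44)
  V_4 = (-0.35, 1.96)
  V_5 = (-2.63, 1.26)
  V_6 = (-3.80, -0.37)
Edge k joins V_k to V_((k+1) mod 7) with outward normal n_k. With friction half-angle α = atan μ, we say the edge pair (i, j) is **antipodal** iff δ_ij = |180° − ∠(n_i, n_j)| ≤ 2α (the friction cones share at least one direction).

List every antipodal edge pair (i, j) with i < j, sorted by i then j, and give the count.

count = 4; pairs: (0,3), (1,4), (1,5), (2,6)

α = atan 0.25 = 14.04°;  2α = 28.07°
n_0 = (-0.2163, -0.9763)
n_1 = (+0.4612, -0.8873)
n_2 = (+0.7689, +0.6394)
n_3 = (+0.1534, +0.9882)
n_4 = (-0.2935, +0.9560)
n_5 = (-0.8124, +0.5831)
n_6 = (-0.7239, -0.6899)
  (0,1): δ = 140.04°  ·
  (0,2): δ = 37.76°  ·
  (0,3): δ = 3.67°  ✓
  (0,4): δ = 29.56°  ·
  (0,5): δ = 66.82°  ·
  (0,6): δ = 146.12°  ·
  (1,2): δ = 77.72°  ·
  (1,3): δ = 36.29°  ·
  (1,4): δ = 10.40°  ✓
  (1,5): δ = 26.86°  ✓
  (1,6): δ = 106.16°  ·
  (2,3): δ = 138.57°  ·
  (2,4): δ = 112.68°  ·
  (2,5): δ = 75.42°  ·
  (2,6): δ = 3.88°  ✓
  (3,4): δ = 154.11°  ·
  (3,5): δ = 116.85°  ·
  (3,6): δ = 37.55°  ·
  (4,5): δ = 142.74°  ·
  (4,6): δ = 63.44°  ·
  (5,6): δ = 100.70°  ·
antipodal pairs: 4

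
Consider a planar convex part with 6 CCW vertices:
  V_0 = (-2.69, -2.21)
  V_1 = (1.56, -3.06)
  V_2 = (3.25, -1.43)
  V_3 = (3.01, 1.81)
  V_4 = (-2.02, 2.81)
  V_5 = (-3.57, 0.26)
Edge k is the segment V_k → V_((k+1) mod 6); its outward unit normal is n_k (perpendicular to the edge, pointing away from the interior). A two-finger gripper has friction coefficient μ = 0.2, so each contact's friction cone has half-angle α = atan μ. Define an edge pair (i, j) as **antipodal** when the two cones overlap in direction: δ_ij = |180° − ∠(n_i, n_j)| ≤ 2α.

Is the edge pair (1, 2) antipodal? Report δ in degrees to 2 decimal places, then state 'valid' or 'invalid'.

δ = 129.73°, invalid

α = atan 0.2 = 11.31°;  2α = 22.62°
edge 1: e_1 = (+1.69, +1.63);  n_1 = (+0.6942, -0.7198)
edge 2: e_2 = (-0.24, +3.24);  n_2 = (+0.9973, +0.0739)
∠(n_1, n_2) = 50.27°
δ = |180° − 50.27°| = 129.73°
129.73° > 2α = 22.62°  →  invalid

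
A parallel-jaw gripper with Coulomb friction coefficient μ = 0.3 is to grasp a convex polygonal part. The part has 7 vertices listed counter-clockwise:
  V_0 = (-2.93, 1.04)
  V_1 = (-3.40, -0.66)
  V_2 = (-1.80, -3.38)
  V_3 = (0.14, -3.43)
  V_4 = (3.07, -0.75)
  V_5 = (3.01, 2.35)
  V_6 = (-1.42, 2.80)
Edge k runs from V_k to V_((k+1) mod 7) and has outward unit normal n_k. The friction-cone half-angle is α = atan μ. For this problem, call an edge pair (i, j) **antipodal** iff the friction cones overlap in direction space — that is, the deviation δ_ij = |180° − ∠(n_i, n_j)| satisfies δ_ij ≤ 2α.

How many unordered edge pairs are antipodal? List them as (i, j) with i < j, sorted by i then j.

α = atan 0.3 = 16.70°;  2α = 33.40°
n_0 = (-0.9638, +0.2665)
n_1 = (-0.8619, -0.5070)
n_2 = (-0.0258, -0.9997)
n_3 = (+0.6749, -0.7379)
n_4 = (+0.9998, +0.0194)
n_5 = (+0.1011, +0.9949)
n_6 = (-0.7590, +0.6511)
  (0,1): δ = 134.08°  ·
  (0,2): δ = 76.02°  ·
  (0,3): δ = 32.10°  ✓
  (0,4): δ = 16.56°  ✓
  (0,5): δ = 99.65°  ·
  (0,6): δ = 154.83°  ·
  (1,2): δ = 121.94°  ·
  (1,3): δ = 78.02°  ·
  (1,4): δ = 29.36°  ✓
  (1,5): δ = 53.73°  ·
  (1,6): δ = 108.91°  ·
  (2,3): δ = 136.08°  ·
  (2,4): δ = 87.41°  ·
  (2,5): δ = 4.32°  ✓
  (2,6): δ = 50.85°  ·
  (3,4): δ = 131.34°  ·
  (3,5): δ = 48.25°  ·
  (3,6): δ = 6.92°  ✓
  (4,5): δ = 96.91°  ·
  (4,6): δ = 41.74°  ·
  (5,6): δ = 124.83°  ·
antipodal pairs: 5

count = 5; pairs: (0,3), (0,4), (1,4), (2,5), (3,6)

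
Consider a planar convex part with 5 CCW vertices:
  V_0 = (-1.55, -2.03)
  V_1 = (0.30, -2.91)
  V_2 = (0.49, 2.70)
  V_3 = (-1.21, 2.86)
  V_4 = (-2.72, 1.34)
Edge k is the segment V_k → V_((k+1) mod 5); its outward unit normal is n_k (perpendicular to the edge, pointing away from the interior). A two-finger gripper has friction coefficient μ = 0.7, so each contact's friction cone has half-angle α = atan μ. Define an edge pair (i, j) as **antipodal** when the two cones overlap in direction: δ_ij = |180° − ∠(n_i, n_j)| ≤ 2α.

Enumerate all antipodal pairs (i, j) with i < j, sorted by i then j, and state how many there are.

count = 5; pairs: (0,1), (0,2), (1,3), (1,4), (2,4)

α = atan 0.7 = 34.99°;  2α = 69.98°
n_0 = (-0.4296, -0.9030)
n_1 = (+0.9994, -0.0338)
n_2 = (+0.0937, +0.9956)
n_3 = (-0.7094, +0.7048)
n_4 = (-0.9447, -0.3280)
  (0,1): δ = 66.50°  ✓
  (0,2): δ = 20.06°  ✓
  (0,3): δ = 70.63°  ·
  (0,4): δ = 134.59°  ·
  (1,2): δ = 93.44°  ·
  (1,3): δ = 42.87°  ✓
  (1,4): δ = 21.09°  ✓
  (2,3): δ = 129.43°  ·
  (2,4): δ = 65.48°  ✓
  (3,4): δ = 116.04°  ·
antipodal pairs: 5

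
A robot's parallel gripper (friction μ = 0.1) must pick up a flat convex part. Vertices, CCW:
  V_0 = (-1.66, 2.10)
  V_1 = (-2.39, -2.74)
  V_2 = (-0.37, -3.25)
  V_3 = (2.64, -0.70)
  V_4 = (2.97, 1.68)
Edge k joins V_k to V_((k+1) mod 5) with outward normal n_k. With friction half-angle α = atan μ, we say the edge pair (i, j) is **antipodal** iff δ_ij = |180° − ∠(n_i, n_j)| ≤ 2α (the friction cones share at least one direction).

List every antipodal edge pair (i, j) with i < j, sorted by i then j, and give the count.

α = atan 0.1 = 5.71°;  2α = 11.42°
n_0 = (-0.9888, +0.1491)
n_1 = (-0.2448, -0.9696)
n_2 = (+0.6464, -0.7630)
n_3 = (+0.9905, -0.1373)
n_4 = (+0.0903, +0.9959)
  (0,1): δ = 95.59°  ·
  (0,2): δ = 41.15°  ·
  (0,3): δ = 0.68°  ✓
  (0,4): δ = 93.39°  ·
  (1,2): δ = 125.56°  ·
  (1,3): δ = 83.72°  ·
  (1,4): δ = 8.99°  ✓
  (2,3): δ = 138.16°  ·
  (2,4): δ = 45.45°  ·
  (3,4): δ = 87.29°  ·
antipodal pairs: 2

count = 2; pairs: (0,3), (1,4)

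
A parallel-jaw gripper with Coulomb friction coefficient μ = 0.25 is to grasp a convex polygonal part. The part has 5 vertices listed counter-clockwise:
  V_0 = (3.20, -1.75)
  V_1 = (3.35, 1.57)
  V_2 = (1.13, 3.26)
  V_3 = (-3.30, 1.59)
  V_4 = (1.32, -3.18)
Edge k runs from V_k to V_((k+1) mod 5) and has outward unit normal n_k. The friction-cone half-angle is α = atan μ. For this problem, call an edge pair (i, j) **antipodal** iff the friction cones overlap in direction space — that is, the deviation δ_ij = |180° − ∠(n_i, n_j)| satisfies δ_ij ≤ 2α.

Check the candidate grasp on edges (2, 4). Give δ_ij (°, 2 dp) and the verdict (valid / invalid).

δ = 16.60°, valid

α = atan 0.25 = 14.04°;  2α = 28.07°
edge 2: e_2 = (-4.43, -1.67);  n_2 = (-0.3527, +0.9357)
edge 4: e_4 = (+1.88, +1.43);  n_4 = (+0.6054, -0.7959)
∠(n_2, n_4) = 163.40°
δ = |180° − 163.40°| = 16.60°
16.60° ≤ 2α = 28.07°  →  valid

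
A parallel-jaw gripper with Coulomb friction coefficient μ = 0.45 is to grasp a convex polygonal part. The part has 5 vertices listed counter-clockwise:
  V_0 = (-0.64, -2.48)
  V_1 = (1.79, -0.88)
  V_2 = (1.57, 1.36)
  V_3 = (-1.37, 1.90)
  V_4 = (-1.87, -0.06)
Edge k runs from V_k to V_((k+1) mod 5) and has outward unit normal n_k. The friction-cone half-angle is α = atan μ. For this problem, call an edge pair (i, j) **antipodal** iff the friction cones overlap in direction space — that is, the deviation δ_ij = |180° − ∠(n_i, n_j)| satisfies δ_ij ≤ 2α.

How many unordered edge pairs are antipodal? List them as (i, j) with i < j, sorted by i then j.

α = atan 0.45 = 24.23°;  2α = 48.46°
n_0 = (+0.5499, -0.8352)
n_1 = (+0.9952, +0.0977)
n_2 = (+0.1807, +0.9835)
n_3 = (-0.9690, +0.2472)
n_4 = (-0.8915, -0.4531)
  (0,1): δ = 117.75°  ·
  (0,2): δ = 43.77°  ✓
  (0,3): δ = 42.33°  ✓
  (0,4): δ = 83.58°  ·
  (1,2): δ = 106.02°  ·
  (1,3): δ = 19.92°  ✓
  (1,4): δ = 21.33°  ✓
  (2,3): δ = 93.90°  ·
  (2,4): δ = 52.65°  ·
  (3,4): δ = 138.75°  ·
antipodal pairs: 4

count = 4; pairs: (0,2), (0,3), (1,3), (1,4)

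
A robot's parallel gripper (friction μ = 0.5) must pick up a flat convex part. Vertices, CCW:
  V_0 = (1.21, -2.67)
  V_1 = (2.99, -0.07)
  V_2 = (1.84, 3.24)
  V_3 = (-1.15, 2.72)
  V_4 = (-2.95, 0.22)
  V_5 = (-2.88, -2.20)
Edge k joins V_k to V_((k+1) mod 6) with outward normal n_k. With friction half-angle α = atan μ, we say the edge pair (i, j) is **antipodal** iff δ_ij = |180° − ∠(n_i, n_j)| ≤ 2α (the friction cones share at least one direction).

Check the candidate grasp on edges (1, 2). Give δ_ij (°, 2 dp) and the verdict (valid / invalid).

δ = 99.29°, invalid

α = atan 0.5 = 26.57°;  2α = 53.13°
edge 1: e_1 = (-1.15, +3.31);  n_1 = (+0.9446, +0.3282)
edge 2: e_2 = (-2.99, -0.52);  n_2 = (-0.1713, +0.9852)
∠(n_1, n_2) = 80.71°
δ = |180° − 80.71°| = 99.29°
99.29° > 2α = 53.13°  →  invalid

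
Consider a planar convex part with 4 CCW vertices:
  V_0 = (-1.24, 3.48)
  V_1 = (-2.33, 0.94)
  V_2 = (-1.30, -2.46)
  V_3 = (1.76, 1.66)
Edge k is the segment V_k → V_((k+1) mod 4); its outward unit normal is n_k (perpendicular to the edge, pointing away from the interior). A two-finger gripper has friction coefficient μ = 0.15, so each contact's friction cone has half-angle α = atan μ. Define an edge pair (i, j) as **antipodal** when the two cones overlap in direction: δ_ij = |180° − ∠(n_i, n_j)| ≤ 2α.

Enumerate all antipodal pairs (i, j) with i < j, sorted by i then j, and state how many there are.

count = 1; pairs: (0,2)

α = atan 0.15 = 8.53°;  2α = 17.06°
n_0 = (-0.9190, +0.3944)
n_1 = (-0.9570, -0.2899)
n_2 = (+0.8028, -0.5963)
n_3 = (+0.5187, +0.8550)
  (0,1): δ = 139.92°  ·
  (0,2): δ = 13.38°  ✓
  (0,3): δ = 81.98°  ·
  (1,2): δ = 53.46°  ·
  (1,3): δ = 41.90°  ·
  (2,3): δ = 84.64°  ·
antipodal pairs: 1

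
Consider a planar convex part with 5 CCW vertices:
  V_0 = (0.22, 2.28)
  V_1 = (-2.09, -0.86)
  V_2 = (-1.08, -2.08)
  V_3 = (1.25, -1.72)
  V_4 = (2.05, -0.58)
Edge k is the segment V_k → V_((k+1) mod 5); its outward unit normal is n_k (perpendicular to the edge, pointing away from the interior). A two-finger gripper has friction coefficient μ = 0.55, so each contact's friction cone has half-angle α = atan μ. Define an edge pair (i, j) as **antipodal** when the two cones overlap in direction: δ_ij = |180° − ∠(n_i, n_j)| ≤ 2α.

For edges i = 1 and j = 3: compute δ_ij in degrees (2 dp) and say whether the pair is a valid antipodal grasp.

α = atan 0.55 = 28.81°;  2α = 57.62°
edge 1: e_1 = (+1.01, -1.22);  n_1 = (-0.7703, -0.6377)
edge 3: e_3 = (+0.80, +1.14);  n_3 = (+0.8186, -0.5744)
∠(n_1, n_3) = 105.32°
δ = |180° − 105.32°| = 74.68°
74.68° > 2α = 57.62°  →  invalid

δ = 74.68°, invalid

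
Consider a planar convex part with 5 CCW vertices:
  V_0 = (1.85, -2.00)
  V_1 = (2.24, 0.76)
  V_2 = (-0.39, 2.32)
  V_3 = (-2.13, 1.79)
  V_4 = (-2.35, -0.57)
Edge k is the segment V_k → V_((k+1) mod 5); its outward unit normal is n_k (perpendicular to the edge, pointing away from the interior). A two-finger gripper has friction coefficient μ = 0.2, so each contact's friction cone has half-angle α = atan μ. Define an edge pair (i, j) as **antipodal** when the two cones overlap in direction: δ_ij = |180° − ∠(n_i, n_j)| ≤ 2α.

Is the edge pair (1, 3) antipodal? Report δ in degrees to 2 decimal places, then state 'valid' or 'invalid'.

α = atan 0.2 = 11.31°;  2α = 22.62°
edge 1: e_1 = (-2.63, +1.56);  n_1 = (+0.5102, +0.8601)
edge 3: e_3 = (-0.22, -2.36);  n_3 = (-0.9957, +0.0928)
∠(n_1, n_3) = 115.35°
δ = |180° − 115.35°| = 64.65°
64.65° > 2α = 22.62°  →  invalid

δ = 64.65°, invalid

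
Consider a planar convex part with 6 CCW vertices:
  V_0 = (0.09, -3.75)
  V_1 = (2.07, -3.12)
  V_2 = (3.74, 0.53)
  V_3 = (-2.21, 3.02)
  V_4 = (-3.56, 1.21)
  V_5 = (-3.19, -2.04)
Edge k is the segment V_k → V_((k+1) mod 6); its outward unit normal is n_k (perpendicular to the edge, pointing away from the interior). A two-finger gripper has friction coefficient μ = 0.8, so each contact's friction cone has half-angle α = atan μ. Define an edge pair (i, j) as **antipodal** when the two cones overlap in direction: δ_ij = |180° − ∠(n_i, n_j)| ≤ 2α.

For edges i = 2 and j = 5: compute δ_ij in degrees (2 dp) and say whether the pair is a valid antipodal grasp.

δ = 4.83°, valid

α = atan 0.8 = 38.66°;  2α = 77.32°
edge 2: e_2 = (-5.95, +2.49);  n_2 = (+0.3860, +0.9225)
edge 5: e_5 = (+3.28, -1.71);  n_5 = (-0.4623, -0.8867)
∠(n_2, n_5) = 175.17°
δ = |180° − 175.17°| = 4.83°
4.83° ≤ 2α = 77.32°  →  valid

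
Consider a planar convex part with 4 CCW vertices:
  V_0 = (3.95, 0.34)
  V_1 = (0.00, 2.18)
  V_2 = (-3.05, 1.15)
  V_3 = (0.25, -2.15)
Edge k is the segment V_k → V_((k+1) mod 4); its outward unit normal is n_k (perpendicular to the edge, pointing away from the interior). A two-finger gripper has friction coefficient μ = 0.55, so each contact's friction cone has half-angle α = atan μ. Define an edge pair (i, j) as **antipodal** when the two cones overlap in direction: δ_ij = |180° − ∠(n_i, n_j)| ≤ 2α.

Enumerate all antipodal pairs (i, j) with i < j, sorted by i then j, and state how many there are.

count = 2; pairs: (0,2), (1,3)

α = atan 0.55 = 28.81°;  2α = 57.62°
n_0 = (+0.4223, +0.9065)
n_1 = (-0.3200, +0.9474)
n_2 = (-0.7071, -0.7071)
n_3 = (+0.5583, -0.8296)
  (0,1): δ = 136.36°  ·
  (0,2): δ = 20.02°  ✓
  (0,3): δ = 58.92°  ·
  (1,2): δ = 63.66°  ·
  (1,3): δ = 15.28°  ✓
  (2,3): δ = 101.06°  ·
antipodal pairs: 2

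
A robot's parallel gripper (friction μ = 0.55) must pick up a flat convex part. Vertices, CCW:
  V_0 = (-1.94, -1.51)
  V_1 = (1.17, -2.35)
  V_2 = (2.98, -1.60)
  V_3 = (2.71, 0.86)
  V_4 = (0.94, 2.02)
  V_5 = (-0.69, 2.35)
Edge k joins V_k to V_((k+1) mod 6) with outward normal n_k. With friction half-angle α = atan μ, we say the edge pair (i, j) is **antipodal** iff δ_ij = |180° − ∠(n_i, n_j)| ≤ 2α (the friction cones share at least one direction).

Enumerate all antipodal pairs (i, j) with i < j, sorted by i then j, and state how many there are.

count = 6; pairs: (0,3), (0,4), (1,3), (1,4), (1,5), (2,5)

α = atan 0.55 = 28.81°;  2α = 57.62°
n_0 = (-0.2608, -0.9654)
n_1 = (+0.3828, -0.9238)
n_2 = (+0.9940, +0.1091)
n_3 = (+0.5481, +0.8364)
n_4 = (+0.1984, +0.9801)
n_5 = (-0.9514, +0.3081)
  (0,1): δ = 142.38°  ·
  (0,2): δ = 68.62°  ·
  (0,3): δ = 18.12°  ✓
  (0,4): δ = 3.67°  ✓
  (0,5): δ = 87.17°  ·
  (1,2): δ = 106.24°  ·
  (1,3): δ = 55.75°  ✓
  (1,4): δ = 33.95°  ✓
  (1,5): δ = 49.55°  ✓
  (2,3): δ = 129.50°  ·
  (2,4): δ = 107.71°  ·
  (2,5): δ = 24.21°  ✓
  (3,4): δ = 158.21°  ·
  (3,5): δ = 74.70°  ·
  (4,5): δ = 96.50°  ·
antipodal pairs: 6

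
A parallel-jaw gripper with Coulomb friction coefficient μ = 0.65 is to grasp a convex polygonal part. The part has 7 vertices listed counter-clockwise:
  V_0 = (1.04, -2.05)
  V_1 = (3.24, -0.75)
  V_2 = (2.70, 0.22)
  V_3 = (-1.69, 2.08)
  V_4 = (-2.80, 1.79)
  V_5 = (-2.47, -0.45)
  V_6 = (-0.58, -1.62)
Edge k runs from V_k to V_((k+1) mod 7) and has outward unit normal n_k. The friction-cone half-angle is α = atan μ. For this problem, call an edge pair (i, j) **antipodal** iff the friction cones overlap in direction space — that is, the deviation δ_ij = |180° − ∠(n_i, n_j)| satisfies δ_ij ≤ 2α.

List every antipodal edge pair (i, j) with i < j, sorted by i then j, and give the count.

α = atan 0.65 = 33.02°;  2α = 66.05°
n_0 = (+0.5087, -0.8609)
n_1 = (+0.8737, +0.4864)
n_2 = (+0.3901, +0.9208)
n_3 = (-0.2528, +0.9675)
n_4 = (-0.9893, -0.1457)
n_5 = (-0.5264, -0.8503)
n_6 = (-0.2565, -0.9665)
  (0,1): δ = 91.47°  ·
  (0,2): δ = 53.54°  ✓
  (0,3): δ = 15.94°  ✓
  (0,4): δ = 67.80°  ·
  (0,5): δ = 117.66°  ·
  (0,6): δ = 134.56°  ·
  (1,2): δ = 142.07°  ·
  (1,3): δ = 104.46°  ·
  (1,4): δ = 20.72°  ✓
  (1,5): δ = 29.14°  ✓
  (1,6): δ = 46.03°  ✓
  (2,3): δ = 142.40°  ·
  (2,4): δ = 58.66°  ✓
  (2,5): δ = 8.80°  ✓
  (2,6): δ = 8.10°  ✓
  (3,4): δ = 96.26°  ·
  (3,5): δ = 46.40°  ✓
  (3,6): δ = 29.51°  ✓
  (4,5): δ = 130.14°  ·
  (4,6): δ = 113.25°  ·
  (5,6): δ = 163.11°  ·
antipodal pairs: 10

count = 10; pairs: (0,2), (0,3), (1,4), (1,5), (1,6), (2,4), (2,5), (2,6), (3,5), (3,6)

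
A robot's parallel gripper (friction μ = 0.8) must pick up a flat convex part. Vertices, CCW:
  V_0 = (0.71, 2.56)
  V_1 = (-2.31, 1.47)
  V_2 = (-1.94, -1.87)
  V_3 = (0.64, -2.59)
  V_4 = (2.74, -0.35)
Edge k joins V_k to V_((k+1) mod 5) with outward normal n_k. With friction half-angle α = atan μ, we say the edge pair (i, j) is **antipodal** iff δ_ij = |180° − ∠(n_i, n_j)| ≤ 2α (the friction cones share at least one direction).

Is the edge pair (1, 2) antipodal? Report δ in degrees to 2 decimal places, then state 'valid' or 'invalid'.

δ = 111.91°, invalid

α = atan 0.8 = 38.66°;  2α = 77.32°
edge 1: e_1 = (+0.37, -3.34);  n_1 = (-0.9939, -0.1101)
edge 2: e_2 = (+2.58, -0.72);  n_2 = (-0.2688, -0.9632)
∠(n_1, n_2) = 68.09°
δ = |180° − 68.09°| = 111.91°
111.91° > 2α = 77.32°  →  invalid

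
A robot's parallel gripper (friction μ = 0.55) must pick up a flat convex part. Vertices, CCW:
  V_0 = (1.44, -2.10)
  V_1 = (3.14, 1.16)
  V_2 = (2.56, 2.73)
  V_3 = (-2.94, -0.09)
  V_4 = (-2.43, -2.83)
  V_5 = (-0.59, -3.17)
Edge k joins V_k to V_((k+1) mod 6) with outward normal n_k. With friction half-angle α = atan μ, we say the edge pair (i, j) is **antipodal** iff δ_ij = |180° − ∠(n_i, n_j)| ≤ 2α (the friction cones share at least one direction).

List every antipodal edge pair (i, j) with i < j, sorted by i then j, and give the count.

count = 5; pairs: (0,2), (0,3), (1,3), (2,4), (2,5)

α = atan 0.55 = 28.81°;  2α = 57.62°
n_0 = (+0.8867, -0.4624)
n_1 = (+0.9380, +0.3465)
n_2 = (-0.4563, +0.8899)
n_3 = (-0.9831, -0.1830)
n_4 = (-0.1817, -0.9834)
n_5 = (+0.4663, -0.8846)
  (0,1): δ = 132.18°  ·
  (0,2): δ = 35.31°  ✓
  (0,3): δ = 38.08°  ✓
  (0,4): δ = 107.07°  ·
  (0,5): δ = 145.33°  ·
  (1,2): δ = 83.13°  ·
  (1,3): δ = 9.73°  ✓
  (1,4): δ = 59.26°  ·
  (1,5): δ = 97.52°  ·
  (2,3): δ = 106.60°  ·
  (2,4): δ = 37.61°  ✓
  (2,5): δ = 0.65°  ✓
  (3,4): δ = 111.01°  ·
  (3,5): δ = 72.75°  ·
  (4,5): δ = 141.74°  ·
antipodal pairs: 5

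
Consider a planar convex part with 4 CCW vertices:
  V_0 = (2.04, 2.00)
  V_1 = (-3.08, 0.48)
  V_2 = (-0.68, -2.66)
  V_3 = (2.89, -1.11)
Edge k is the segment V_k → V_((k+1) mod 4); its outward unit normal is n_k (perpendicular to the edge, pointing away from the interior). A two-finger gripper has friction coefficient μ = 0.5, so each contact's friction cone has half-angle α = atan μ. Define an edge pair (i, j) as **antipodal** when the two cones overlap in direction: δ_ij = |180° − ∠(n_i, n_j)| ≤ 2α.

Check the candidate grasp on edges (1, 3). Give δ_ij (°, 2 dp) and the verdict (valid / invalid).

δ = 22.11°, valid

α = atan 0.5 = 26.57°;  2α = 53.13°
edge 1: e_1 = (+2.40, -3.14);  n_1 = (-0.7945, -0.6073)
edge 3: e_3 = (-0.85, +3.11);  n_3 = (+0.9646, +0.2636)
∠(n_1, n_3) = 157.89°
δ = |180° − 157.89°| = 22.11°
22.11° ≤ 2α = 53.13°  →  valid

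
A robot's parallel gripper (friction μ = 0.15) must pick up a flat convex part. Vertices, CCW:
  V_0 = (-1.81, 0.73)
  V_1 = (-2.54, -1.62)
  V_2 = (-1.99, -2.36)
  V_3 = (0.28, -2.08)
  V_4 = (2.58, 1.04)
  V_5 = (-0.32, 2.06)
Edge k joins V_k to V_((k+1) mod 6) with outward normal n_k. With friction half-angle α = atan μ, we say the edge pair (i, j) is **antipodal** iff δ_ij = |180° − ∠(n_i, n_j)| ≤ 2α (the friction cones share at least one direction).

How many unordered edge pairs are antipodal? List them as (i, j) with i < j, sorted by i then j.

α = atan 0.15 = 8.53°;  2α = 17.06°
n_0 = (-0.9550, +0.2967)
n_1 = (-0.8026, -0.5965)
n_2 = (+0.1224, -0.9925)
n_3 = (+0.8049, -0.5934)
n_4 = (+0.3318, +0.9434)
n_5 = (-0.6659, +0.7460)
  (0,1): δ = 126.12°  ·
  (0,2): δ = 65.71°  ·
  (0,3): δ = 19.14°  ·
  (0,4): δ = 87.88°  ·
  (0,5): δ = 149.01°  ·
  (1,2): δ = 119.59°  ·
  (1,3): δ = 73.02°  ·
  (1,4): δ = 34.00°  ·
  (1,5): δ = 95.13°  ·
  (2,3): δ = 133.43°  ·
  (2,4): δ = 26.41°  ·
  (2,5): δ = 34.72°  ·
  (3,4): δ = 72.98°  ·
  (3,5): δ = 11.85°  ✓
  (4,5): δ = 118.87°  ·
antipodal pairs: 1

count = 1; pairs: (3,5)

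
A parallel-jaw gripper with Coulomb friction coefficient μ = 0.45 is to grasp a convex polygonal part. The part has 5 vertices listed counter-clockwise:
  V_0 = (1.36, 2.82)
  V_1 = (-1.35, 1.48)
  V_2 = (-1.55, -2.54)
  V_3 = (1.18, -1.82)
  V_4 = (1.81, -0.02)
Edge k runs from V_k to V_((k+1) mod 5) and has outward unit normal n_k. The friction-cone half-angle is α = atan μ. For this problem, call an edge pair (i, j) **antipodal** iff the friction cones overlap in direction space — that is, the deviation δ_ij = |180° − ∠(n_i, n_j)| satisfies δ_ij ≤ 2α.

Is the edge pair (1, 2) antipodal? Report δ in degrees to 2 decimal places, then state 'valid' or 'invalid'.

δ = 72.38°, invalid

α = atan 0.45 = 24.23°;  2α = 48.46°
edge 1: e_1 = (-0.20, -4.02);  n_1 = (-0.9988, +0.0497)
edge 2: e_2 = (+2.73, +0.72);  n_2 = (+0.2550, -0.9669)
∠(n_1, n_2) = 107.62°
δ = |180° − 107.62°| = 72.38°
72.38° > 2α = 48.46°  →  invalid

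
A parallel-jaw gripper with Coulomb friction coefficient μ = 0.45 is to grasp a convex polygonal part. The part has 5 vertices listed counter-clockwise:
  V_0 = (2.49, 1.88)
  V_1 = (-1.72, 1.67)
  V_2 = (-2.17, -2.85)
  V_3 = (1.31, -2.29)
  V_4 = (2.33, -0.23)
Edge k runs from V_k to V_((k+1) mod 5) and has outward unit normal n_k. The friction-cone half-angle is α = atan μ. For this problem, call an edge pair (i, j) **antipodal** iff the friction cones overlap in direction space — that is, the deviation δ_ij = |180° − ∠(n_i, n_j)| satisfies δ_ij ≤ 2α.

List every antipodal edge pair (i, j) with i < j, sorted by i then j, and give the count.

α = atan 0.45 = 24.23°;  2α = 48.46°
n_0 = (-0.0498, +0.9988)
n_1 = (-0.9951, +0.0991)
n_2 = (+0.1589, -0.9873)
n_3 = (+0.8962, -0.4437)
n_4 = (+0.9971, -0.0756)
  (0,1): δ = 98.54°  ·
  (0,2): δ = 6.29°  ✓
  (0,3): δ = 60.80°  ·
  (0,4): δ = 82.81°  ·
  (1,2): δ = 75.17°  ·
  (1,3): δ = 20.66°  ✓
  (1,4): δ = 1.35°  ✓
  (2,3): δ = 125.48°  ·
  (2,4): δ = 103.48°  ·
  (3,4): δ = 157.99°  ·
antipodal pairs: 3

count = 3; pairs: (0,2), (1,3), (1,4)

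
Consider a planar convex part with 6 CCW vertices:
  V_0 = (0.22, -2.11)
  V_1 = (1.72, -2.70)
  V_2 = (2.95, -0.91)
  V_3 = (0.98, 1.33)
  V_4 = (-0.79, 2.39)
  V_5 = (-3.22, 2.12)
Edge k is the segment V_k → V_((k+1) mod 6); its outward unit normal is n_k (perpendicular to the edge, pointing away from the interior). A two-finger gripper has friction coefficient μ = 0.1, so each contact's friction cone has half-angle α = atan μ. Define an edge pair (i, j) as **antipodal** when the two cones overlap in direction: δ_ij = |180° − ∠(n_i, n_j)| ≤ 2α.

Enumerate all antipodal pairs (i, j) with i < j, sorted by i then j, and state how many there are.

α = atan 0.1 = 5.71°;  2α = 11.42°
n_0 = (-0.3660, -0.9306)
n_1 = (+0.8242, -0.5663)
n_2 = (+0.7509, +0.6604)
n_3 = (+0.5138, +0.8579)
n_4 = (-0.1104, +0.9939)
n_5 = (-0.7758, -0.6309)
  (0,1): δ = 103.02°  ·
  (0,2): δ = 27.20°  ·
  (0,3): δ = 9.44°  ✓
  (0,4): δ = 27.81°  ·
  (0,5): δ = 150.59°  ·
  (1,2): δ = 104.17°  ·
  (1,3): δ = 86.42°  ·
  (1,4): δ = 49.16°  ·
  (1,5): δ = 73.61°  ·
  (2,3): δ = 162.25°  ·
  (2,4): δ = 124.99°  ·
  (2,5): δ = 2.21°  ✓
  (3,4): δ = 142.74°  ·
  (3,5): δ = 19.96°  ·
  (4,5): δ = 57.22°  ·
antipodal pairs: 2

count = 2; pairs: (0,3), (2,5)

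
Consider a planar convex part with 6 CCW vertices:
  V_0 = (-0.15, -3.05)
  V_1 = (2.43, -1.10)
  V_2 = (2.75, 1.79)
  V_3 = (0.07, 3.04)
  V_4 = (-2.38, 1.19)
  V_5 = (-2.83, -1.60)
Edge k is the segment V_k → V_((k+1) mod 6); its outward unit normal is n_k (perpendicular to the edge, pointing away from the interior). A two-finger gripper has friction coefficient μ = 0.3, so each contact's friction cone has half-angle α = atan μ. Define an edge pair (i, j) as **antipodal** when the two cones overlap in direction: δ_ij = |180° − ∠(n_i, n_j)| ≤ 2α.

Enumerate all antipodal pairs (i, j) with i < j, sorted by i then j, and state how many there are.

α = atan 0.3 = 16.70°;  2α = 33.40°
n_0 = (+0.6030, -0.7978)
n_1 = (+0.9939, -0.1101)
n_2 = (+0.4227, +0.9063)
n_3 = (-0.6026, +0.7980)
n_4 = (-0.9872, +0.1592)
n_5 = (-0.4759, -0.8795)
  (0,1): δ = 133.40°  ·
  (0,2): δ = 62.09°  ·
  (0,3): δ = 0.03°  ✓
  (0,4): δ = 43.76°  ·
  (0,5): δ = 114.50°  ·
  (1,2): δ = 108.69°  ·
  (1,3): δ = 46.63°  ·
  (1,4): δ = 2.84°  ✓
  (1,5): δ = 67.90°  ·
  (2,3): δ = 117.94°  ·
  (2,4): δ = 74.16°  ·
  (2,5): δ = 3.41°  ✓
  (3,4): δ = 136.22°  ·
  (3,5): δ = 65.47°  ·
  (4,5): δ = 109.25°  ·
antipodal pairs: 3

count = 3; pairs: (0,3), (1,4), (2,5)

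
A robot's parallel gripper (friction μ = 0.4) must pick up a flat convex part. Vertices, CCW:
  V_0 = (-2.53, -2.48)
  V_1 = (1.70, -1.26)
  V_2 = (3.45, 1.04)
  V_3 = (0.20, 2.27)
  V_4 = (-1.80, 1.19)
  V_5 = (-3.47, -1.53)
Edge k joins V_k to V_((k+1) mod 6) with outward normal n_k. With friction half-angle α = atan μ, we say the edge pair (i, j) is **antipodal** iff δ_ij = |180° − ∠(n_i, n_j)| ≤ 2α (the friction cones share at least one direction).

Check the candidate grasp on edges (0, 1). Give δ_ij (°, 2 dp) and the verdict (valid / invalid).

α = atan 0.4 = 21.80°;  2α = 43.60°
edge 0: e_0 = (+4.23, +1.22);  n_0 = (+0.2771, -0.9608)
edge 1: e_1 = (+1.75, +2.30);  n_1 = (+0.7958, -0.6055)
∠(n_0, n_1) = 36.65°
δ = |180° − 36.65°| = 143.35°
143.35° > 2α = 43.60°  →  invalid

δ = 143.35°, invalid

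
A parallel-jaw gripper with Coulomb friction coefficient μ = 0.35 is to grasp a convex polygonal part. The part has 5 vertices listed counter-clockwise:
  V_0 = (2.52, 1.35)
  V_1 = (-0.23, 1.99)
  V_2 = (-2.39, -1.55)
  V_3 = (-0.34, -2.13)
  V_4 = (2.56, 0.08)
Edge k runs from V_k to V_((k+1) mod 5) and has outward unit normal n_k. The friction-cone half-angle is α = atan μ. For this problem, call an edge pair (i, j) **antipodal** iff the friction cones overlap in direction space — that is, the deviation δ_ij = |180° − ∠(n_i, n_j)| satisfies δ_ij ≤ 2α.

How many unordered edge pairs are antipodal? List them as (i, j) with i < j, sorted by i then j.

α = atan 0.35 = 19.29°;  2α = 38.58°
n_0 = (+0.2267, +0.9740)
n_1 = (-0.8536, +0.5209)
n_2 = (-0.2722, -0.9622)
n_3 = (+0.6061, -0.7954)
n_4 = (+0.9995, +0.0315)
  (0,1): δ = 108.29°  ·
  (0,2): δ = 2.70°  ✓
  (0,3): δ = 50.41°  ·
  (0,4): δ = 104.91°  ·
  (1,2): δ = 74.41°  ·
  (1,3): δ = 21.30°  ✓
  (1,4): δ = 33.19°  ✓
  (2,3): δ = 126.89°  ·
  (2,4): δ = 72.40°  ·
  (3,4): δ = 125.51°  ·
antipodal pairs: 3

count = 3; pairs: (0,2), (1,3), (1,4)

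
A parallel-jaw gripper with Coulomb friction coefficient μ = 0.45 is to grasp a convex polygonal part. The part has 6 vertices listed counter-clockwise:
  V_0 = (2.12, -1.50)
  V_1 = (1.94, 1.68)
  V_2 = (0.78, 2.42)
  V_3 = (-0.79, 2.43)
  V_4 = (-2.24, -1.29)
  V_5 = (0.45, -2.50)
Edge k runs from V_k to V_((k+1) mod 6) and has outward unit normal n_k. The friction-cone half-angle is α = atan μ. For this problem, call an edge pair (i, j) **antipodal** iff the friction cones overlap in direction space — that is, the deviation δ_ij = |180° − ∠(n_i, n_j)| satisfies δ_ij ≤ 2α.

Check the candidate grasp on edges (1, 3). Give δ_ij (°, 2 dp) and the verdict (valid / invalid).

δ = 78.76°, invalid

α = atan 0.45 = 24.23°;  2α = 48.46°
edge 1: e_1 = (-1.16, +0.74);  n_1 = (+0.5378, +0.8431)
edge 3: e_3 = (-1.45, -3.72);  n_3 = (-0.9317, +0.3632)
∠(n_1, n_3) = 101.24°
δ = |180° − 101.24°| = 78.76°
78.76° > 2α = 48.46°  →  invalid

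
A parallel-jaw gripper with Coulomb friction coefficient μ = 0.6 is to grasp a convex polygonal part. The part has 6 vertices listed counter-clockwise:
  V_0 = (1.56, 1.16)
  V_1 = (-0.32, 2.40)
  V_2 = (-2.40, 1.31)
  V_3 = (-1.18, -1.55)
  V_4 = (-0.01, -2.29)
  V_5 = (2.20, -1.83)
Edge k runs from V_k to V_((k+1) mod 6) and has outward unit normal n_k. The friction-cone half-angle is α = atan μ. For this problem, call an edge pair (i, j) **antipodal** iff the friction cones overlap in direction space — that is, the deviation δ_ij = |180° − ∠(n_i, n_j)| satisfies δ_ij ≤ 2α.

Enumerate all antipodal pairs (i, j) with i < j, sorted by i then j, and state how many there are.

count = 7; pairs: (0,2), (0,3), (0,4), (1,3), (1,4), (2,5), (3,5)

α = atan 0.6 = 30.96°;  2α = 61.93°
n_0 = (+0.5506, +0.8348)
n_1 = (-0.4642, +0.8857)
n_2 = (-0.9198, -0.3924)
n_3 = (-0.5345, -0.8451)
n_4 = (+0.2038, -0.9790)
n_5 = (+0.9779, +0.2093)
  (0,1): δ = 118.94°  ·
  (0,2): δ = 33.49°  ✓
  (0,3): δ = 1.10°  ✓
  (0,4): δ = 45.17°  ✓
  (0,5): δ = 135.49°  ·
  (1,2): δ = 94.55°  ·
  (1,3): δ = 59.97°  ✓
  (1,4): δ = 15.90°  ✓
  (1,5): δ = 74.43°  ·
  (2,3): δ = 145.41°  ·
  (2,4): δ = 101.34°  ·
  (2,5): δ = 11.02°  ✓
  (3,4): δ = 135.93°  ·
  (3,5): δ = 45.61°  ✓
  (4,5): δ = 89.68°  ·
antipodal pairs: 7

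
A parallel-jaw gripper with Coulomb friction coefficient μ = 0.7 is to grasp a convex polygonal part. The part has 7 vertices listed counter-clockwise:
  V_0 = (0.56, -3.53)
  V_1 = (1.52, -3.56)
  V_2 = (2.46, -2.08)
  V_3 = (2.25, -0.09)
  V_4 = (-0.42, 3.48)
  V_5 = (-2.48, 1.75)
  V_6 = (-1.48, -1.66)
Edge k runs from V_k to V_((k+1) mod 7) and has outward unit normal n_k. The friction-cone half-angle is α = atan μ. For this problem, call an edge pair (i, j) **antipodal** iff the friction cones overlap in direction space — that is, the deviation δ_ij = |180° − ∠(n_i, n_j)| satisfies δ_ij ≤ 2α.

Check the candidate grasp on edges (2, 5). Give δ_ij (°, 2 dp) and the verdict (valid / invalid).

δ = 10.32°, valid

α = atan 0.7 = 34.99°;  2α = 69.98°
edge 2: e_2 = (-0.21, +1.99);  n_2 = (+0.9945, +0.1049)
edge 5: e_5 = (+1.00, -3.41);  n_5 = (-0.9596, -0.2814)
∠(n_2, n_5) = 169.68°
δ = |180° − 169.68°| = 10.32°
10.32° ≤ 2α = 69.98°  →  valid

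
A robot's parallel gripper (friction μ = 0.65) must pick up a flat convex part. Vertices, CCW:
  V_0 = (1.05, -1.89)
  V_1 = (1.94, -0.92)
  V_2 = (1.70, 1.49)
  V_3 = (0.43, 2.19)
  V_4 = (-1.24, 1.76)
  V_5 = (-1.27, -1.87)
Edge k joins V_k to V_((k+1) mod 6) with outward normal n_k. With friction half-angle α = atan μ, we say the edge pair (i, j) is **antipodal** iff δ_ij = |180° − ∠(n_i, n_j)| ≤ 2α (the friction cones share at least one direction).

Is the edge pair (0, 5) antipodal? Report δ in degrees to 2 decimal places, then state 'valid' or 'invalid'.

α = atan 0.65 = 33.02°;  2α = 66.05°
edge 0: e_0 = (+0.89, +0.97);  n_0 = (+0.7368, -0.6761)
edge 5: e_5 = (+2.32, -0.02);  n_5 = (-0.0086, -1.0000)
∠(n_0, n_5) = 47.96°
δ = |180° − 47.96°| = 132.04°
132.04° > 2α = 66.05°  →  invalid

δ = 132.04°, invalid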